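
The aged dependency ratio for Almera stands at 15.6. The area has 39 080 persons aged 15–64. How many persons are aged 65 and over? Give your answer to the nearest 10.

Old-age dependency ratio = elderly / working-age × 100
15.6 = E / 39 080 × 100
⇒ 6 100

Aged 65 and over: 6 100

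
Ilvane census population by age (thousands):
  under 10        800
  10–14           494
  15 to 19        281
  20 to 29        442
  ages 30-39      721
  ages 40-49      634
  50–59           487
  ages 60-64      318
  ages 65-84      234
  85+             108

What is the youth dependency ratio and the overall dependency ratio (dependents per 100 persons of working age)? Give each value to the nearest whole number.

0–14: 800 + 494 = 1 294
15–64: 281 + 442 + 721 + 634 + 487 + 318 = 2 883
65+: 234 + 108 = 342
Youth dependency ratio = 1 294 / 2 883 × 100 = 45
Total dependency ratio = (1 294 + 342) / 2 883 × 100 = 1 636 / 2 883 × 100 = 57

Youth dependency ratio: 45
Total dependency ratio: 57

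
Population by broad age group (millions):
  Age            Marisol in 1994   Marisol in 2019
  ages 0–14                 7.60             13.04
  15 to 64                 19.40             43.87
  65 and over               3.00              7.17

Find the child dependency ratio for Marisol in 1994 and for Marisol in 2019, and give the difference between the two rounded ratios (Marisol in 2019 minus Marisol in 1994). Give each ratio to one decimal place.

Marisol in 1994: 39.2
Marisol in 2019: 29.7
Difference: -9.5

Marisol in 1994: 7.60 / 19.40 × 100 = 39.2
Marisol in 2019: 13.04 / 43.87 × 100 = 29.7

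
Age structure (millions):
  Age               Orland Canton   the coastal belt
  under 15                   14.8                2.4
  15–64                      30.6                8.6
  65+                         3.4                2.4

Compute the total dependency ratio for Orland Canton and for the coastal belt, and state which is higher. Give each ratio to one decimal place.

Orland Canton: 59.5
the coastal belt: 55.8
Higher: Orland Canton

Orland Canton: (14.8 + 3.4) / 30.6 × 100 = 18.2 / 30.6 × 100 = 59.5
the coastal belt: (2.4 + 2.4) / 8.6 × 100 = 4.8 / 8.6 × 100 = 55.8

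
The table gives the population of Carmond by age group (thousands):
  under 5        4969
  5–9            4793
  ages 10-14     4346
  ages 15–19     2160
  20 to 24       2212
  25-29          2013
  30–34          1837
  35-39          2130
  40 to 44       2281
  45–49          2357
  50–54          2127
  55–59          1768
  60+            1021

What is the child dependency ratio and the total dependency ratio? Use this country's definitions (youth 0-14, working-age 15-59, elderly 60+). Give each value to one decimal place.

0–14: 4969 + 4793 + 4346 = 14108
15–59: 2160 + 2212 + 2013 + 1837 + 2130 + 2281 + 2357 + 2127 + 1768 = 18885
60+: 1021
Youth dependency ratio = 14108 / 18885 × 100 = 74.7
Total dependency ratio = (14108 + 1021) / 18885 × 100 = 15129 / 18885 × 100 = 80.1

Youth dependency ratio: 74.7
Total dependency ratio: 80.1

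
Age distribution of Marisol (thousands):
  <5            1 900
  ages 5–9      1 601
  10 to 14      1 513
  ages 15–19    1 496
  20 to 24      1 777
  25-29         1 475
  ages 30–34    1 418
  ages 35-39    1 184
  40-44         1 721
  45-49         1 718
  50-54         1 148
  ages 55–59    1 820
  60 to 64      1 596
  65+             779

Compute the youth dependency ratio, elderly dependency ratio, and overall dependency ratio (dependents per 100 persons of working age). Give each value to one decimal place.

0–14: 1 900 + 1 601 + 1 513 = 5 014
15–64: 1 496 + 1 777 + 1 475 + 1 418 + 1 184 + 1 721 + 1 718 + 1 148 + 1 820 + 1 596 = 15 353
65+: 779
Youth dependency ratio = 5 014 / 15 353 × 100 = 32.7
Old-age dependency ratio = 779 / 15 353 × 100 = 5.1
Total dependency ratio = (5 014 + 779) / 15 353 × 100 = 5 793 / 15 353 × 100 = 37.7

Youth dependency ratio: 32.7
Old-age dependency ratio: 5.1
Total dependency ratio: 37.7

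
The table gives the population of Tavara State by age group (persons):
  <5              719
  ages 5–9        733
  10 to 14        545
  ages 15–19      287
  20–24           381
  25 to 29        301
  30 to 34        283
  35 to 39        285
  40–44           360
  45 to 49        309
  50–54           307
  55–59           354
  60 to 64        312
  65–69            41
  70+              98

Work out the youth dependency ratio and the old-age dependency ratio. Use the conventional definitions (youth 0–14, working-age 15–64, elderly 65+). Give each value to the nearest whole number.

Youth dependency ratio: 63
Old-age dependency ratio: 4

0–14: 719 + 733 + 545 = 1 997
15–64: 287 + 381 + 301 + 283 + 285 + 360 + 309 + 307 + 354 + 312 = 3 179
65+: 41 + 98 = 139
Youth dependency ratio = 1 997 / 3 179 × 100 = 63
Old-age dependency ratio = 139 / 3 179 × 100 = 4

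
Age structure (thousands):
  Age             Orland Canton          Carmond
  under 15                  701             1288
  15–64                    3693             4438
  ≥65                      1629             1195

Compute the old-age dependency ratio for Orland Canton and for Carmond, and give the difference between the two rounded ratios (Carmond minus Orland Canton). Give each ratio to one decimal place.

Orland Canton: 44.1
Carmond: 26.9
Difference: -17.2

Orland Canton: 1629 / 3693 × 100 = 44.1
Carmond: 1195 / 4438 × 100 = 26.9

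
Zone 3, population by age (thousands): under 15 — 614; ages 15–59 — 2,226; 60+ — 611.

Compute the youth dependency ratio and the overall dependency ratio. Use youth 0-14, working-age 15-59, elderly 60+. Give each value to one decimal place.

Youth dependency ratio = 614 / 2,226 × 100 = 27.6
Total dependency ratio = (614 + 611) / 2,226 × 100 = 1,225 / 2,226 × 100 = 55.0

Youth dependency ratio: 27.6
Total dependency ratio: 55.0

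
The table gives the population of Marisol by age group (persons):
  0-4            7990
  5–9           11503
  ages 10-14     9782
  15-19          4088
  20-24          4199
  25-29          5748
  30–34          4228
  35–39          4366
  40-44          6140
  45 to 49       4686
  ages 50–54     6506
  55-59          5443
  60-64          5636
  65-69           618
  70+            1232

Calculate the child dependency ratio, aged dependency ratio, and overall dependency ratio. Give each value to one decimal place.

Youth dependency ratio: 57.4
Old-age dependency ratio: 3.6
Total dependency ratio: 61.0

0–14: 7990 + 11503 + 9782 = 29275
15–64: 4088 + 4199 + 5748 + 4228 + 4366 + 6140 + 4686 + 6506 + 5443 + 5636 = 51040
65+: 618 + 1232 = 1850
Youth dependency ratio = 29275 / 51040 × 100 = 57.4
Old-age dependency ratio = 1850 / 51040 × 100 = 3.6
Total dependency ratio = (29275 + 1850) / 51040 × 100 = 31125 / 51040 × 100 = 61.0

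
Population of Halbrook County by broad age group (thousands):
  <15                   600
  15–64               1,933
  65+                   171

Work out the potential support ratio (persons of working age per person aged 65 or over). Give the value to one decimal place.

Potential support ratio: 11.3

Potential support ratio = 1,933 / 171 = 11.3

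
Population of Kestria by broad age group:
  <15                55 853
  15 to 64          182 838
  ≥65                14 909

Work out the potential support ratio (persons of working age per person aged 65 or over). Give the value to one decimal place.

Potential support ratio: 12.3

Potential support ratio = 182 838 / 14 909 = 12.3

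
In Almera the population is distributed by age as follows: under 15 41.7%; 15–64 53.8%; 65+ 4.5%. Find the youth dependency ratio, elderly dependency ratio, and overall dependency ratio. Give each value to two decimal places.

Youth dependency ratio = 41.7 / 53.8 × 100 = 77.51
Old-age dependency ratio = 4.5 / 53.8 × 100 = 8.36
Total dependency ratio = (41.7 + 4.5) / 53.8 × 100 = 46.2 / 53.8 × 100 = 85.87

Youth dependency ratio: 77.51
Old-age dependency ratio: 8.36
Total dependency ratio: 85.87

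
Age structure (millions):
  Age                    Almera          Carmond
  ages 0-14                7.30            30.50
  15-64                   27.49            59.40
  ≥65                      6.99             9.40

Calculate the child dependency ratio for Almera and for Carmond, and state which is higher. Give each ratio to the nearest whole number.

Almera: 27
Carmond: 51
Higher: Carmond

Almera: 7.30 / 27.49 × 100 = 27
Carmond: 30.50 / 59.40 × 100 = 51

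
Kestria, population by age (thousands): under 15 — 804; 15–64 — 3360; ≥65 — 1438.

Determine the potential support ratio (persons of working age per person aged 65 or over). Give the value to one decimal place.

Potential support ratio: 2.3

Potential support ratio = 3360 / 1438 = 2.3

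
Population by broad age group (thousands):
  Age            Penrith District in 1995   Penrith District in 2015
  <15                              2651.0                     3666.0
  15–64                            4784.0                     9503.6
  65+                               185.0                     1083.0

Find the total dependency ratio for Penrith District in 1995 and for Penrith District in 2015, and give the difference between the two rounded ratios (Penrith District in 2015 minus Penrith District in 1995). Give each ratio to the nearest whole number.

Penrith District in 1995: (2651.0 + 185.0) / 4784.0 × 100 = 2836.0 / 4784.0 × 100 = 59
Penrith District in 2015: (3666.0 + 1083.0) / 9503.6 × 100 = 4749.0 / 9503.6 × 100 = 50

Penrith District in 1995: 59
Penrith District in 2015: 50
Difference: -9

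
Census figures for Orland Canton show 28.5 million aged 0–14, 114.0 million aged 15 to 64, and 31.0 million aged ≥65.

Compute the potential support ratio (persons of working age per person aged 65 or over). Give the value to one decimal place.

Potential support ratio = 114.0 / 31.0 = 3.7

Potential support ratio: 3.7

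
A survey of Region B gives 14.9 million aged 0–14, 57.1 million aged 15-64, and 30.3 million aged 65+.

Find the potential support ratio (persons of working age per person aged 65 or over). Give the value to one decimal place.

Potential support ratio = 57.1 / 30.3 = 1.9

Potential support ratio: 1.9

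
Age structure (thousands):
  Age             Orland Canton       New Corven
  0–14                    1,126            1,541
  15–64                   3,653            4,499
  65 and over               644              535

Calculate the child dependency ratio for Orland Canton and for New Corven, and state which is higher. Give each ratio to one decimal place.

Orland Canton: 30.8
New Corven: 34.3
Higher: New Corven

Orland Canton: 1,126 / 3,653 × 100 = 30.8
New Corven: 1,541 / 4,499 × 100 = 34.3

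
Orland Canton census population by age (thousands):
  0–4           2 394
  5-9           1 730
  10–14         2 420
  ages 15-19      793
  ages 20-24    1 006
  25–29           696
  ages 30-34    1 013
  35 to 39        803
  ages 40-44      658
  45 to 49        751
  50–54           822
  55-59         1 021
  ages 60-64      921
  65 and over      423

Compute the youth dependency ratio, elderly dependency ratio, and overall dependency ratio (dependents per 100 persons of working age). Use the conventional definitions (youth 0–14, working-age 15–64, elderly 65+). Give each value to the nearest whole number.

Youth dependency ratio: 77
Old-age dependency ratio: 5
Total dependency ratio: 82

0–14: 2 394 + 1 730 + 2 420 = 6 544
15–64: 793 + 1 006 + 696 + 1 013 + 803 + 658 + 751 + 822 + 1 021 + 921 = 8 484
65+: 423
Youth dependency ratio = 6 544 / 8 484 × 100 = 77
Old-age dependency ratio = 423 / 8 484 × 100 = 5
Total dependency ratio = (6 544 + 423) / 8 484 × 100 = 6 967 / 8 484 × 100 = 82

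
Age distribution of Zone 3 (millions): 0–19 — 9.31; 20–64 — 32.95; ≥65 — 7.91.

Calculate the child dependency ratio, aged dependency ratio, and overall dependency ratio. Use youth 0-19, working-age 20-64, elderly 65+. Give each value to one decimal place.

Youth dependency ratio: 28.3
Old-age dependency ratio: 24.0
Total dependency ratio: 52.3

Youth dependency ratio = 9.31 / 32.95 × 100 = 28.3
Old-age dependency ratio = 7.91 / 32.95 × 100 = 24.0
Total dependency ratio = (9.31 + 7.91) / 32.95 × 100 = 17.22 / 32.95 × 100 = 52.3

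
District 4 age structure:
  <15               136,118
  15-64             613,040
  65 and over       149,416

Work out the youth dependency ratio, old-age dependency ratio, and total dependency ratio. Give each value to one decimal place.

Youth dependency ratio = 136,118 / 613,040 × 100 = 22.2
Old-age dependency ratio = 149,416 / 613,040 × 100 = 24.4
Total dependency ratio = (136,118 + 149,416) / 613,040 × 100 = 285,534 / 613,040 × 100 = 46.6

Youth dependency ratio: 22.2
Old-age dependency ratio: 24.4
Total dependency ratio: 46.6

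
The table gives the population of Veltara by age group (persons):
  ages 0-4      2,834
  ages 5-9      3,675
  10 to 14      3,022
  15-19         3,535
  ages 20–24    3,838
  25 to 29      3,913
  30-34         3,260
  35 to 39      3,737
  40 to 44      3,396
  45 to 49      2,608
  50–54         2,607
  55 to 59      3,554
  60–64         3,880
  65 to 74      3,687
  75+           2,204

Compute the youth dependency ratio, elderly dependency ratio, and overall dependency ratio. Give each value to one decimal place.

0–14: 2,834 + 3,675 + 3,022 = 9,531
15–64: 3,535 + 3,838 + 3,913 + 3,260 + 3,737 + 3,396 + 2,608 + 2,607 + 3,554 + 3,880 = 34,328
65+: 3,687 + 2,204 = 5,891
Youth dependency ratio = 9,531 / 34,328 × 100 = 27.8
Old-age dependency ratio = 5,891 / 34,328 × 100 = 17.2
Total dependency ratio = (9,531 + 5,891) / 34,328 × 100 = 15,422 / 34,328 × 100 = 44.9

Youth dependency ratio: 27.8
Old-age dependency ratio: 17.2
Total dependency ratio: 44.9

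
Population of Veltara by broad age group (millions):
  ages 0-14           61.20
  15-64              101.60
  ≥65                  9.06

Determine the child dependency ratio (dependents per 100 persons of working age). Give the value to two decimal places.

Youth dependency ratio: 60.24

Youth dependency ratio = 61.20 / 101.60 × 100 = 60.24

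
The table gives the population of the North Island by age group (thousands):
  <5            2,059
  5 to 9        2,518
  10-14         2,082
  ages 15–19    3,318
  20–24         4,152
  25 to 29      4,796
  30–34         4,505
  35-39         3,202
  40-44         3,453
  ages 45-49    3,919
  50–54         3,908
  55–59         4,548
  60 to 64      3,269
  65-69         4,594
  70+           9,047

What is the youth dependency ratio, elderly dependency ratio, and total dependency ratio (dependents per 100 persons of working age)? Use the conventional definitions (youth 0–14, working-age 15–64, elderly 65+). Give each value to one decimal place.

Youth dependency ratio: 17.0
Old-age dependency ratio: 34.9
Total dependency ratio: 52.0

0–14: 2,059 + 2,518 + 2,082 = 6,659
15–64: 3,318 + 4,152 + 4,796 + 4,505 + 3,202 + 3,453 + 3,919 + 3,908 + 4,548 + 3,269 = 39,070
65+: 4,594 + 9,047 = 13,641
Youth dependency ratio = 6,659 / 39,070 × 100 = 17.0
Old-age dependency ratio = 13,641 / 39,070 × 100 = 34.9
Total dependency ratio = (6,659 + 13,641) / 39,070 × 100 = 20,300 / 39,070 × 100 = 52.0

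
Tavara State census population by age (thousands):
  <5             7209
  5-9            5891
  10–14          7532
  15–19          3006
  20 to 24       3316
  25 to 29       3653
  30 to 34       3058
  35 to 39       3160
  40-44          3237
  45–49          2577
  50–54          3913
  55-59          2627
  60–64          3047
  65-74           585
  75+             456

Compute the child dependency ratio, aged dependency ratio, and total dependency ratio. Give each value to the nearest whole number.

Youth dependency ratio: 65
Old-age dependency ratio: 3
Total dependency ratio: 69

0–14: 7209 + 5891 + 7532 = 20632
15–64: 3006 + 3316 + 3653 + 3058 + 3160 + 3237 + 2577 + 3913 + 2627 + 3047 = 31594
65+: 585 + 456 = 1041
Youth dependency ratio = 20632 / 31594 × 100 = 65
Old-age dependency ratio = 1041 / 31594 × 100 = 3
Total dependency ratio = (20632 + 1041) / 31594 × 100 = 21673 / 31594 × 100 = 69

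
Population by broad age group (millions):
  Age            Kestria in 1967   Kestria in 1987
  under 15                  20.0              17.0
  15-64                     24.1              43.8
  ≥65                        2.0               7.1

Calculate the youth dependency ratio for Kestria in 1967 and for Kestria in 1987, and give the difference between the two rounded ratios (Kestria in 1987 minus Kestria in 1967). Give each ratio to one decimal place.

Kestria in 1967: 83.0
Kestria in 1987: 38.8
Difference: -44.2

Kestria in 1967: 20.0 / 24.1 × 100 = 83.0
Kestria in 1987: 17.0 / 43.8 × 100 = 38.8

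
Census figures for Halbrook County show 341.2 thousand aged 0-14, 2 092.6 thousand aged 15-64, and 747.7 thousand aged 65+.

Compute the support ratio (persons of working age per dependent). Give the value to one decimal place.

Support ratio = 2 092.6 / (341.2 + 747.7) = 2 092.6 / 1 088.9 = 1.9

Support ratio: 1.9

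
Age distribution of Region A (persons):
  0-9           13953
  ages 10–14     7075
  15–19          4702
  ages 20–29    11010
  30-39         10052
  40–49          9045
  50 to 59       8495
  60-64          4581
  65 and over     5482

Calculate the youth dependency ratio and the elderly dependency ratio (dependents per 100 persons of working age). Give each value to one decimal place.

Youth dependency ratio: 43.9
Old-age dependency ratio: 11.4

0–14: 13953 + 7075 = 21028
15–64: 4702 + 11010 + 10052 + 9045 + 8495 + 4581 = 47885
65+: 5482
Youth dependency ratio = 21028 / 47885 × 100 = 43.9
Old-age dependency ratio = 5482 / 47885 × 100 = 11.4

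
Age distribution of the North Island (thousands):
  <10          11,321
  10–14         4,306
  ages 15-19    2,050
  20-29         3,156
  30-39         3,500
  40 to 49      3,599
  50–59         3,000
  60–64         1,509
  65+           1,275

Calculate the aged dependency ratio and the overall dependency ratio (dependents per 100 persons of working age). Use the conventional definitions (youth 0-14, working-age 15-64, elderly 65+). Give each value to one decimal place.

Old-age dependency ratio: 7.6
Total dependency ratio: 100.5

0–14: 11,321 + 4,306 = 15,627
15–64: 2,050 + 3,156 + 3,500 + 3,599 + 3,000 + 1,509 = 16,814
65+: 1,275
Old-age dependency ratio = 1,275 / 16,814 × 100 = 7.6
Total dependency ratio = (15,627 + 1,275) / 16,814 × 100 = 16,902 / 16,814 × 100 = 100.5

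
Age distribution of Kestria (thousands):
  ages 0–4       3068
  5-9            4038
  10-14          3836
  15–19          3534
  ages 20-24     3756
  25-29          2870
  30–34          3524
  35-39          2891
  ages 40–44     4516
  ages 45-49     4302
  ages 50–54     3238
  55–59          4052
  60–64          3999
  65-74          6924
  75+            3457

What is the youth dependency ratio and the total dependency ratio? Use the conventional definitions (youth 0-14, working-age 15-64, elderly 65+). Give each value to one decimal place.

Youth dependency ratio: 29.8
Total dependency ratio: 58.1

0–14: 3068 + 4038 + 3836 = 10942
15–64: 3534 + 3756 + 2870 + 3524 + 2891 + 4516 + 4302 + 3238 + 4052 + 3999 = 36682
65+: 6924 + 3457 = 10381
Youth dependency ratio = 10942 / 36682 × 100 = 29.8
Total dependency ratio = (10942 + 10381) / 36682 × 100 = 21323 / 36682 × 100 = 58.1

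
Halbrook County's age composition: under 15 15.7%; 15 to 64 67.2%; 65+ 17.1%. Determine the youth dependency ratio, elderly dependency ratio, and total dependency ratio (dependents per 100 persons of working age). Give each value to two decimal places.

Youth dependency ratio: 23.36
Old-age dependency ratio: 25.45
Total dependency ratio: 48.81

Youth dependency ratio = 15.7 / 67.2 × 100 = 23.36
Old-age dependency ratio = 17.1 / 67.2 × 100 = 25.45
Total dependency ratio = (15.7 + 17.1) / 67.2 × 100 = 32.8 / 67.2 × 100 = 48.81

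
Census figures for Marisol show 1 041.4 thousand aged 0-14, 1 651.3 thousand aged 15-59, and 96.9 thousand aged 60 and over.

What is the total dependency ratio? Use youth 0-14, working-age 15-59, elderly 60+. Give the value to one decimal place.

Total dependency ratio = (1 041.4 + 96.9) / 1 651.3 × 100 = 1 138.3 / 1 651.3 × 100 = 68.9

Total dependency ratio: 68.9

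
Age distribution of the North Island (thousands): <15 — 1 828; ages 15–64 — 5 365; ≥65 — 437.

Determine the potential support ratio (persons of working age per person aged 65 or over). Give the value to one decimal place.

Potential support ratio = 5 365 / 437 = 12.3

Potential support ratio: 12.3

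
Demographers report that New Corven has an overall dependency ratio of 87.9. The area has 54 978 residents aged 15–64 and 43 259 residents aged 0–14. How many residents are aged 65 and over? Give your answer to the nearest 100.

Aged 65 and over: 5 100

Total dependency ratio = (youth + elderly) / working-age × 100
87.9 = (43 259 + E) / 54 978 × 100
⇒ 5 100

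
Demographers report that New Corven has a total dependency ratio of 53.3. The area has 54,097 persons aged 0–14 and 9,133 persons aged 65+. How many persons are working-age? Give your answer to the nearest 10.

Total dependency ratio = (youth + elderly) / working-age × 100
53.3 = (54,097 + 9,133) / W × 100
⇒ 118,630

Working-age: 118,630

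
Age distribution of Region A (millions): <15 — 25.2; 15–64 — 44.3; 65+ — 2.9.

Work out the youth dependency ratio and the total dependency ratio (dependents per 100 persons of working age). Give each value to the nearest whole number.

Youth dependency ratio = 25.2 / 44.3 × 100 = 57
Total dependency ratio = (25.2 + 2.9) / 44.3 × 100 = 28.1 / 44.3 × 100 = 63

Youth dependency ratio: 57
Total dependency ratio: 63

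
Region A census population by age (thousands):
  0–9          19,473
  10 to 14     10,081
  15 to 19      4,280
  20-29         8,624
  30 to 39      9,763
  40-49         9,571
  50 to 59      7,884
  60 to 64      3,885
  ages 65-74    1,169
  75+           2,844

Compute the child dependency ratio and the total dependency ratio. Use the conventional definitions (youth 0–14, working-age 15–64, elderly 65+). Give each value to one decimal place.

0–14: 19,473 + 10,081 = 29,554
15–64: 4,280 + 8,624 + 9,763 + 9,571 + 7,884 + 3,885 = 44,007
65+: 1,169 + 2,844 = 4,013
Youth dependency ratio = 29,554 / 44,007 × 100 = 67.2
Total dependency ratio = (29,554 + 4,013) / 44,007 × 100 = 33,567 / 44,007 × 100 = 76.3

Youth dependency ratio: 67.2
Total dependency ratio: 76.3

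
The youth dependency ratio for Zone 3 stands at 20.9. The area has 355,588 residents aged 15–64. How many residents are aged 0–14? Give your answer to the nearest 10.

Youth dependency ratio = youth / working-age × 100
20.9 = Y / 355,588 × 100
⇒ 74,320

Aged 0–14: 74,320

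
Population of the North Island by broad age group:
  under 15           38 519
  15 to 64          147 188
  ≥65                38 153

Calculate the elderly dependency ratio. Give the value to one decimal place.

Old-age dependency ratio: 25.9

Old-age dependency ratio = 38 153 / 147 188 × 100 = 25.9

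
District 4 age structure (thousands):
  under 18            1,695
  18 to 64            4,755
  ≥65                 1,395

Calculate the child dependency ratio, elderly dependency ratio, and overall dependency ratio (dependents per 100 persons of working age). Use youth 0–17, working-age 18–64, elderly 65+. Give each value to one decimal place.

Youth dependency ratio: 35.6
Old-age dependency ratio: 29.3
Total dependency ratio: 65.0

Youth dependency ratio = 1,695 / 4,755 × 100 = 35.6
Old-age dependency ratio = 1,395 / 4,755 × 100 = 29.3
Total dependency ratio = (1,695 + 1,395) / 4,755 × 100 = 3,090 / 4,755 × 100 = 65.0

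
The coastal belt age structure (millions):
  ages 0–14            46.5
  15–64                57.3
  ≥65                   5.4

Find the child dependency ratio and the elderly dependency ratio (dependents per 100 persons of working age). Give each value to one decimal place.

Youth dependency ratio = 46.5 / 57.3 × 100 = 81.2
Old-age dependency ratio = 5.4 / 57.3 × 100 = 9.4

Youth dependency ratio: 81.2
Old-age dependency ratio: 9.4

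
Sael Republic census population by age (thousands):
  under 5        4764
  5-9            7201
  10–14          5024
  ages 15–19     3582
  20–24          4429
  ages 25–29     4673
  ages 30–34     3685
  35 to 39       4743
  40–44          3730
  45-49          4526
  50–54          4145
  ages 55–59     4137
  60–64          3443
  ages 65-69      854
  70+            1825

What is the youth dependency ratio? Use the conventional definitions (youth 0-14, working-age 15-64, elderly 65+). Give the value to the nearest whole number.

Youth dependency ratio: 41

0–14: 4764 + 7201 + 5024 = 16989
15–64: 3582 + 4429 + 4673 + 3685 + 4743 + 3730 + 4526 + 4145 + 4137 + 3443 = 41093
65+: 854 + 1825 = 2679
Youth dependency ratio = 16989 / 41093 × 100 = 41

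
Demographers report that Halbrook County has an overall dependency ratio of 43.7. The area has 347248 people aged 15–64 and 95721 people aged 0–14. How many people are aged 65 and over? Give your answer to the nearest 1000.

Aged 65 and over: 56000

Total dependency ratio = (youth + elderly) / working-age × 100
43.7 = (95721 + E) / 347248 × 100
⇒ 56000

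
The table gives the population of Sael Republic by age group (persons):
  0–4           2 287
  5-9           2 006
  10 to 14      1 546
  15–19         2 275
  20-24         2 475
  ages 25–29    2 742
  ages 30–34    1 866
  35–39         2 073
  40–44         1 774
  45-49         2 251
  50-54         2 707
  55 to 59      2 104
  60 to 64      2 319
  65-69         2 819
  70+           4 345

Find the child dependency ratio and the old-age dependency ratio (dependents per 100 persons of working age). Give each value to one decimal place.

Youth dependency ratio: 25.9
Old-age dependency ratio: 31.7

0–14: 2 287 + 2 006 + 1 546 = 5 839
15–64: 2 275 + 2 475 + 2 742 + 1 866 + 2 073 + 1 774 + 2 251 + 2 707 + 2 104 + 2 319 = 22 586
65+: 2 819 + 4 345 = 7 164
Youth dependency ratio = 5 839 / 22 586 × 100 = 25.9
Old-age dependency ratio = 7 164 / 22 586 × 100 = 31.7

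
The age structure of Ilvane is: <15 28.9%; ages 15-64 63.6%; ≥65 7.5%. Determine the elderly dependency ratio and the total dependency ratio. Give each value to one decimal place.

Old-age dependency ratio = 7.5 / 63.6 × 100 = 11.8
Total dependency ratio = (28.9 + 7.5) / 63.6 × 100 = 36.4 / 63.6 × 100 = 57.2

Old-age dependency ratio: 11.8
Total dependency ratio: 57.2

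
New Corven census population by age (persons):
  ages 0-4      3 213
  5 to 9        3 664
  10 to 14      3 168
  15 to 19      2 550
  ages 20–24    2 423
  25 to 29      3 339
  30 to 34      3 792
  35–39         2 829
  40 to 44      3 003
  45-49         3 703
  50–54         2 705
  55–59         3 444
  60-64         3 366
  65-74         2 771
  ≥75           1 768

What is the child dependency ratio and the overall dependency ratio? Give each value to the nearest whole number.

Youth dependency ratio: 32
Total dependency ratio: 47

0–14: 3 213 + 3 664 + 3 168 = 10 045
15–64: 2 550 + 2 423 + 3 339 + 3 792 + 2 829 + 3 003 + 3 703 + 2 705 + 3 444 + 3 366 = 31 154
65+: 2 771 + 1 768 = 4 539
Youth dependency ratio = 10 045 / 31 154 × 100 = 32
Total dependency ratio = (10 045 + 4 539) / 31 154 × 100 = 14 584 / 31 154 × 100 = 47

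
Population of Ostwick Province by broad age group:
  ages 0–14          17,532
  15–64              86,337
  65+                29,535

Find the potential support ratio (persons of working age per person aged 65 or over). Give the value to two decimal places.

Potential support ratio: 2.92

Potential support ratio = 86,337 / 29,535 = 2.92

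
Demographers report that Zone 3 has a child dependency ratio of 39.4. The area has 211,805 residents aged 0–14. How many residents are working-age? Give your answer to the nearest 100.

Working-age: 537,600

Youth dependency ratio = youth / working-age × 100
39.4 = 211,805 / W × 100
⇒ 537,600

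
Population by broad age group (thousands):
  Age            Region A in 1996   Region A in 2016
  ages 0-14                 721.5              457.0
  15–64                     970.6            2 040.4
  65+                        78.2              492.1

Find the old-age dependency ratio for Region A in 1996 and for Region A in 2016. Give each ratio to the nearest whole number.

Region A in 1996: 78.2 / 970.6 × 100 = 8
Region A in 2016: 492.1 / 2 040.4 × 100 = 24

Region A in 1996: 8
Region A in 2016: 24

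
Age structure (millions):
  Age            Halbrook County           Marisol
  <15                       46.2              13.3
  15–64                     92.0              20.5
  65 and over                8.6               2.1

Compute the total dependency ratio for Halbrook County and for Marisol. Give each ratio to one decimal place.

Halbrook County: 59.6
Marisol: 75.1

Halbrook County: (46.2 + 8.6) / 92.0 × 100 = 54.8 / 92.0 × 100 = 59.6
Marisol: (13.3 + 2.1) / 20.5 × 100 = 15.4 / 20.5 × 100 = 75.1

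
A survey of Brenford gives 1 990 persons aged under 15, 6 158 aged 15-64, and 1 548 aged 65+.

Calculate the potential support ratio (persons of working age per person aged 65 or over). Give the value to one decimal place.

Potential support ratio: 4.0

Potential support ratio = 6 158 / 1 548 = 4.0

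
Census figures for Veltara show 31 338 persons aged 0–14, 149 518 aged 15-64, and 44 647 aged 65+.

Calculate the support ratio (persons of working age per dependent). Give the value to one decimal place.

Support ratio = 149 518 / (31 338 + 44 647) = 149 518 / 75 985 = 2.0

Support ratio: 2.0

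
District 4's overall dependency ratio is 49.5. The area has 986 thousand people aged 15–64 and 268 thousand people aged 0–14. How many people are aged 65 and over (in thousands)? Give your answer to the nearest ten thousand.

Total dependency ratio = (youth + elderly) / working-age × 100
49.5 = (268 + E) / 986 × 100
⇒ 220

Aged 65 and over: 220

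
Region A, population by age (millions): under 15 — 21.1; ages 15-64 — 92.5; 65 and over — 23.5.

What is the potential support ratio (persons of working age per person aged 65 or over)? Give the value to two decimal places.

Potential support ratio = 92.5 / 23.5 = 3.94

Potential support ratio: 3.94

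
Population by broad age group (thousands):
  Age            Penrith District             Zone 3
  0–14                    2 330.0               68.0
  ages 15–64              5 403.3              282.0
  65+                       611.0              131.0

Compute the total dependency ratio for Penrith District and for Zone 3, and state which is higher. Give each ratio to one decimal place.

Penrith District: (2 330.0 + 611.0) / 5 403.3 × 100 = 2 941.0 / 5 403.3 × 100 = 54.4
Zone 3: (68.0 + 131.0) / 282.0 × 100 = 199.0 / 282.0 × 100 = 70.6

Penrith District: 54.4
Zone 3: 70.6
Higher: Zone 3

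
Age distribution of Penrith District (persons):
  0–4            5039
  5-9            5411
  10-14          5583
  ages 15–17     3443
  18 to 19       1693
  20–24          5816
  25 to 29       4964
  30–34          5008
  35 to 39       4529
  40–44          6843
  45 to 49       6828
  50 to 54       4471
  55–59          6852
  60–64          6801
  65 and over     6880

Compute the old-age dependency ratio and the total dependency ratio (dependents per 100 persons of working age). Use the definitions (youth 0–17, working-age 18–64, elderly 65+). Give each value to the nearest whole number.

0–17: 5039 + 5411 + 5583 + 3443 = 19476
18–64: 1693 + 5816 + 4964 + 5008 + 4529 + 6843 + 6828 + 4471 + 6852 + 6801 = 53805
65+: 6880
Old-age dependency ratio = 6880 / 53805 × 100 = 13
Total dependency ratio = (19476 + 6880) / 53805 × 100 = 26356 / 53805 × 100 = 49

Old-age dependency ratio: 13
Total dependency ratio: 49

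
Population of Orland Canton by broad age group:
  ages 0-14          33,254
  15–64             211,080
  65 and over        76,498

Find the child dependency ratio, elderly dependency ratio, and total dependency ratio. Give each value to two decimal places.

Youth dependency ratio = 33,254 / 211,080 × 100 = 15.75
Old-age dependency ratio = 76,498 / 211,080 × 100 = 36.24
Total dependency ratio = (33,254 + 76,498) / 211,080 × 100 = 109,752 / 211,080 × 100 = 52.00

Youth dependency ratio: 15.75
Old-age dependency ratio: 36.24
Total dependency ratio: 52.00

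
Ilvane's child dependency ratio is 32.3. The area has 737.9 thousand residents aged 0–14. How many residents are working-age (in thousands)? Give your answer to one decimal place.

Youth dependency ratio = youth / working-age × 100
32.3 = 737.9 / W × 100
⇒ 2 284.5

Working-age: 2 284.5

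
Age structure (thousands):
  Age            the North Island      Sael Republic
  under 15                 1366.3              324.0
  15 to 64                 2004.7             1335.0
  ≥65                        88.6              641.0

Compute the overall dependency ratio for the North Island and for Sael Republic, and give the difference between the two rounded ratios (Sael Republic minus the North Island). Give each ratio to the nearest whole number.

the North Island: (1366.3 + 88.6) / 2004.7 × 100 = 1454.9 / 2004.7 × 100 = 73
Sael Republic: (324.0 + 641.0) / 1335.0 × 100 = 965.0 / 1335.0 × 100 = 72

the North Island: 73
Sael Republic: 72
Difference: -1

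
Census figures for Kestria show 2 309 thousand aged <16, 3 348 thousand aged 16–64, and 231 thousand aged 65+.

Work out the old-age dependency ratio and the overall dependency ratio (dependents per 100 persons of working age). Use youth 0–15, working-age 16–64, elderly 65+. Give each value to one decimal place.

Old-age dependency ratio = 231 / 3 348 × 100 = 6.9
Total dependency ratio = (2 309 + 231) / 3 348 × 100 = 2 540 / 3 348 × 100 = 75.9

Old-age dependency ratio: 6.9
Total dependency ratio: 75.9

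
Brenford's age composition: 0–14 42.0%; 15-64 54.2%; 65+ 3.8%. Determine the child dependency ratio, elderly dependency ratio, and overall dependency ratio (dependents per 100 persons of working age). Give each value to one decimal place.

Youth dependency ratio: 77.5
Old-age dependency ratio: 7.0
Total dependency ratio: 84.5

Youth dependency ratio = 42.0 / 54.2 × 100 = 77.5
Old-age dependency ratio = 3.8 / 54.2 × 100 = 7.0
Total dependency ratio = (42.0 + 3.8) / 54.2 × 100 = 45.8 / 54.2 × 100 = 84.5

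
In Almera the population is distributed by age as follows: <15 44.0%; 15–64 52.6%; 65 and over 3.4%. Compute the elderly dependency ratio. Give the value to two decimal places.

Old-age dependency ratio: 6.46

Old-age dependency ratio = 3.4 / 52.6 × 100 = 6.46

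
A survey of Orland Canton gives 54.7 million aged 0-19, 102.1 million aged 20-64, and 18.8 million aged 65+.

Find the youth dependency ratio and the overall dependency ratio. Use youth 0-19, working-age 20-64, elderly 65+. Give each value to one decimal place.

Youth dependency ratio: 53.6
Total dependency ratio: 72.0

Youth dependency ratio = 54.7 / 102.1 × 100 = 53.6
Total dependency ratio = (54.7 + 18.8) / 102.1 × 100 = 73.5 / 102.1 × 100 = 72.0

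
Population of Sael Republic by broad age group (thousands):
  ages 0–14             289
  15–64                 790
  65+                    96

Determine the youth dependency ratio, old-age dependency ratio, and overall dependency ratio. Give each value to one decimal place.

Youth dependency ratio = 289 / 790 × 100 = 36.6
Old-age dependency ratio = 96 / 790 × 100 = 12.2
Total dependency ratio = (289 + 96) / 790 × 100 = 385 / 790 × 100 = 48.7

Youth dependency ratio: 36.6
Old-age dependency ratio: 12.2
Total dependency ratio: 48.7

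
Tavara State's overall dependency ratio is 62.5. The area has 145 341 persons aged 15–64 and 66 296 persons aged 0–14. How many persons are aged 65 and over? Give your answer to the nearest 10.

Aged 65 and over: 24 540

Total dependency ratio = (youth + elderly) / working-age × 100
62.5 = (66 296 + E) / 145 341 × 100
⇒ 24 540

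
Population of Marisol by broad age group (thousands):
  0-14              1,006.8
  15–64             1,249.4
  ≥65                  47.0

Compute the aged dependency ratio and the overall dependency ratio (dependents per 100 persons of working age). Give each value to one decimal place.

Old-age dependency ratio: 3.8
Total dependency ratio: 84.3

Old-age dependency ratio = 47.0 / 1,249.4 × 100 = 3.8
Total dependency ratio = (1,006.8 + 47.0) / 1,249.4 × 100 = 1,053.8 / 1,249.4 × 100 = 84.3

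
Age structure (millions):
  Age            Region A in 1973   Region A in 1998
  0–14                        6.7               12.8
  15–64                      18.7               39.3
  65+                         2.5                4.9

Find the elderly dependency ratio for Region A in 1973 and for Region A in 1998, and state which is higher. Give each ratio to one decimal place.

Region A in 1973: 2.5 / 18.7 × 100 = 13.4
Region A in 1998: 4.9 / 39.3 × 100 = 12.5

Region A in 1973: 13.4
Region A in 1998: 12.5
Higher: Region A in 1973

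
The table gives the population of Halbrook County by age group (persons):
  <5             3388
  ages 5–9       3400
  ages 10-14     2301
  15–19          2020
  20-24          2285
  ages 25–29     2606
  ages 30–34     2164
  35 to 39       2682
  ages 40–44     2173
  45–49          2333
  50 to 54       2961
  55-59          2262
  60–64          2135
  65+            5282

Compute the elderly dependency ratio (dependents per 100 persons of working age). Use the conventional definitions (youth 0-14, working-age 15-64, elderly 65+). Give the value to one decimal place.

0–14: 3388 + 3400 + 2301 = 9089
15–64: 2020 + 2285 + 2606 + 2164 + 2682 + 2173 + 2333 + 2961 + 2262 + 2135 = 23621
65+: 5282
Old-age dependency ratio = 5282 / 23621 × 100 = 22.4

Old-age dependency ratio: 22.4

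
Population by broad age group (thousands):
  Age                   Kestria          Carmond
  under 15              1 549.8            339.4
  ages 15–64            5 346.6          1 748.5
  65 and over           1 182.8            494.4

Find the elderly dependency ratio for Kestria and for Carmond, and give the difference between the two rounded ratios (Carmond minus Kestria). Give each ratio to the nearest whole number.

Kestria: 22
Carmond: 28
Difference: +6

Kestria: 1 182.8 / 5 346.6 × 100 = 22
Carmond: 494.4 / 1 748.5 × 100 = 28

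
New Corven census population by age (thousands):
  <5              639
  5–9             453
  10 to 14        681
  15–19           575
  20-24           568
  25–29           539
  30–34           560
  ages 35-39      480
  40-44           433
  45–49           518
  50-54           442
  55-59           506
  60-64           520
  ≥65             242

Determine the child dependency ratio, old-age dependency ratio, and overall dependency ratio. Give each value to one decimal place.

0–14: 639 + 453 + 681 = 1,773
15–64: 575 + 568 + 539 + 560 + 480 + 433 + 518 + 442 + 506 + 520 = 5,141
65+: 242
Youth dependency ratio = 1,773 / 5,141 × 100 = 34.5
Old-age dependency ratio = 242 / 5,141 × 100 = 4.7
Total dependency ratio = (1,773 + 242) / 5,141 × 100 = 2,015 / 5,141 × 100 = 39.2

Youth dependency ratio: 34.5
Old-age dependency ratio: 4.7
Total dependency ratio: 39.2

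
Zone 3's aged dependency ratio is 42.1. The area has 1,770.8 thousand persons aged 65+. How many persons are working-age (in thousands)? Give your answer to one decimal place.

Old-age dependency ratio = elderly / working-age × 100
42.1 = 1,770.8 / W × 100
⇒ 4,206.2

Working-age: 4,206.2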